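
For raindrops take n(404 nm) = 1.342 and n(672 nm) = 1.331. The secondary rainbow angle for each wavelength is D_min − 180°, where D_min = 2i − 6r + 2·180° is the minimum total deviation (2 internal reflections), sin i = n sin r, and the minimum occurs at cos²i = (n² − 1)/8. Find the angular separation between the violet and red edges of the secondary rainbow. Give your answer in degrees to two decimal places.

At 404 nm (n = 1.342): cos²i = 0.10012 → i = 71.554°, r = 44.981°, D_min = 233.222°, rainbow angle = 53.222°.
At 672 nm (n = 1.331): cos²i = 0.09645 → i = 71.907°, r = 45.575°, D_min = 230.365°, rainbow angle = 50.365°.
Angular width = |53.222° − 50.365°| = 2.857°.

2.86°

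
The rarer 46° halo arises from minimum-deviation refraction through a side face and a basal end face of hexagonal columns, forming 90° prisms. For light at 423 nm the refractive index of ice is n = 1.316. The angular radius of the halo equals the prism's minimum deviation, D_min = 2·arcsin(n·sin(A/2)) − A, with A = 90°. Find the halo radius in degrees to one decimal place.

47.0°

n·sin(A/2) = 1.316 × sin 45° = 1.316 × 0.7071 = 0.9306.
D_min = 2·arcsin(0.9306) − 90° = 2 × 68.521° − 90° = 47.042°.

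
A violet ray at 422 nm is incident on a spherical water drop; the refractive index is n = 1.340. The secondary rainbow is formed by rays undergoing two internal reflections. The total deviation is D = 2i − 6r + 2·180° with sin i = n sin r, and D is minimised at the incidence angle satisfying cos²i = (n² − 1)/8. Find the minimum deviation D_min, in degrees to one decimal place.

232.7°

cos²i = (1.79560 − 1)/8 = 0.09945; i = arccos(0.31536) = 71.618°.
sin r = sin 71.618°/1.340 = 0.70819; r = 45.088°.
D_min = 2·71.618° − 6·45.088° + 360° = 232.709°.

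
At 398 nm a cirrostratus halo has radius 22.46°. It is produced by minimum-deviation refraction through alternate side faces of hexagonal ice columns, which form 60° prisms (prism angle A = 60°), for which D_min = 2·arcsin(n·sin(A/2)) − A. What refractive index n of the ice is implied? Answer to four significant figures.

Rearranging: n = sin((D_min + A)/2) / sin(A/2).
(D_min + A)/2 = (22.46° + 60°)/2 = 41.230°.
n = sin 41.230° / sin 30° = 0.6591 / 0.5000 = 1.3182.

1.318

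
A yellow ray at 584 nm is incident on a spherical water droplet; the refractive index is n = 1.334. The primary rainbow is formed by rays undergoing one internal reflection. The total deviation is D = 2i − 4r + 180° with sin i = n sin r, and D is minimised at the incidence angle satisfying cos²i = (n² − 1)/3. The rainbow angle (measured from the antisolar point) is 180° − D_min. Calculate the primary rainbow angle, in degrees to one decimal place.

41.9°

cos²i = (1.77956 − 1)/3 = 0.25985; i = arccos(0.50976) = 59.352°.
sin r = sin 59.352°/1.334 = 0.64492; r = 40.159°.
D_min = 2·59.352° − 4·40.159° + 180° = 138.067°.
Rainbow angle = 180° − D_min = 41.933°.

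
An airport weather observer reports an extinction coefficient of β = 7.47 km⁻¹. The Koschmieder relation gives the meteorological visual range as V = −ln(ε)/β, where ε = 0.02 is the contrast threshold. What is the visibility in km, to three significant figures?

V = −ln(0.02) / 7.47 = 3.912 / 7.47 = 0.5237 km.

0.524 km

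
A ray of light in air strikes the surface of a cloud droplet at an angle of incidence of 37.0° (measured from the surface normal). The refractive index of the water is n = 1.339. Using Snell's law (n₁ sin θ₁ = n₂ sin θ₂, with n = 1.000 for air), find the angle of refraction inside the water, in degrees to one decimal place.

Snell: sin θ_r = sin θ_i / n = sin 37.0° / 1.339 = 0.6018 / 1.339 = 0.4495.
θ_r = arcsin(0.4495) = 26.71°.

26.7°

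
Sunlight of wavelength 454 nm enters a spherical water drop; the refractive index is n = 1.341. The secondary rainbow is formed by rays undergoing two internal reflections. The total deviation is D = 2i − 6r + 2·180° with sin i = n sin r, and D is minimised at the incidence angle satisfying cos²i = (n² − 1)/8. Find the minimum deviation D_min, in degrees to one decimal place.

cos²i = (1.79828 − 1)/8 = 0.09979; i = arccos(0.31589) = 71.586°.
sin r = sin 71.586°/1.341 = 0.70753; r = 45.034°.
D_min = 2·71.586° − 6·45.034° + 360° = 232.966°.

233.0°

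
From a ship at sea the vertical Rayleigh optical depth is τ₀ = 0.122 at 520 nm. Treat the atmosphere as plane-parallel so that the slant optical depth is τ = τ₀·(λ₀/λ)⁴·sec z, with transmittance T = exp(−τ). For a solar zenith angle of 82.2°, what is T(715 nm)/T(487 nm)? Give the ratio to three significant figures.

Airmass: sec 82.2° = 7.3684.
τ(715 nm) = 0.122 × (520/715)⁴ × 7.3684 = 0.122 × 0.2798 × 7.3684 = 0.2515.
τ(487 nm) = 0.122 × (520/487)⁴ × 7.3684 = 0.122 × 1.2999 × 7.3684 = 1.1685.
T(715)/T(487) = exp(τ_B − τ_A) = exp(0.9170) = 2.5018.

2.50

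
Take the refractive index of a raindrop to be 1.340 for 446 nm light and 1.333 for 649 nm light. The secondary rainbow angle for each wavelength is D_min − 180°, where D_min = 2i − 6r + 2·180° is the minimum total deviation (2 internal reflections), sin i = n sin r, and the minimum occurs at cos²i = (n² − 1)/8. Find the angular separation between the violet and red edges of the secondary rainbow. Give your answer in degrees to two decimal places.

At 446 nm (n = 1.340): cos²i = 0.09945 → i = 71.618°, r = 45.088°, D_min = 232.709°, rainbow angle = 52.709°.
At 649 nm (n = 1.333): cos²i = 0.09711 → i = 71.843°, r = 45.466°, D_min = 230.891°, rainbow angle = 50.891°.
Angular width = |52.709° − 50.891°| = 1.818°.

1.82°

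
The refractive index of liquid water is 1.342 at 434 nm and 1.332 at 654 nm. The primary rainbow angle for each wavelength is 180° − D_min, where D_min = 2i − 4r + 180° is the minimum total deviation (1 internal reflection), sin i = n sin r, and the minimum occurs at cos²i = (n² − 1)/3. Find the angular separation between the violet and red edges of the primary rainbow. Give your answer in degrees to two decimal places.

At 434 nm (n = 1.342): cos²i = 0.26699 → i = 58.888°, r = 39.641°, D_min = 139.213°, rainbow angle = 40.787°.
At 654 nm (n = 1.332): cos²i = 0.25807 → i = 59.469°, r = 40.290°, D_min = 137.776°, rainbow angle = 42.224°.
Angular width = |40.787° − 42.224°| = 1.437°.

1.44°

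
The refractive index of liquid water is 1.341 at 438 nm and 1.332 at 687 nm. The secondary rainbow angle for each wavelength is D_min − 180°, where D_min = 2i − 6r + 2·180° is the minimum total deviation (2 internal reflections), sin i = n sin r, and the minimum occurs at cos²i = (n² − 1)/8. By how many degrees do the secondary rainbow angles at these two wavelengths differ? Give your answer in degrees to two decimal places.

At 438 nm (n = 1.341): cos²i = 0.09979 → i = 71.586°, r = 45.034°, D_min = 232.966°, rainbow angle = 52.966°.
At 687 nm (n = 1.332): cos²i = 0.09678 → i = 71.875°, r = 45.520°, D_min = 230.628°, rainbow angle = 50.628°.
Angular width = |52.966° − 50.628°| = 2.337°.

2.34°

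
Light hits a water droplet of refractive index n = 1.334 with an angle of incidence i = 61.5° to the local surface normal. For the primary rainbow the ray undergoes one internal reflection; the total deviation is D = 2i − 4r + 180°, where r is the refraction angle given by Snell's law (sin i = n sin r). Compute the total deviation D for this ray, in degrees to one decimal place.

138.2°

sin r = sin 61.5° / 1.334 = 0.8788/1.334 = 0.6588; r = 41.21°.
D = 2·61.5° − 4·41.21° + 180° = 123.00° − 164.83° + 180° = 138.17°.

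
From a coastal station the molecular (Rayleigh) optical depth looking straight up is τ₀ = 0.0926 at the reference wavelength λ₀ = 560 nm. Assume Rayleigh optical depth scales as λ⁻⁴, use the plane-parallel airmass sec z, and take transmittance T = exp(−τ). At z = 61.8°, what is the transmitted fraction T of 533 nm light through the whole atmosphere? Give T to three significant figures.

0.788

sec 61.8° = 2.1162.
τ = 0.0926 × (560/533)⁴ × 2.1162 = 0.0926 × 1.2185 × 2.1162 = 0.2388.
T = exp(−0.2388) = 0.7876.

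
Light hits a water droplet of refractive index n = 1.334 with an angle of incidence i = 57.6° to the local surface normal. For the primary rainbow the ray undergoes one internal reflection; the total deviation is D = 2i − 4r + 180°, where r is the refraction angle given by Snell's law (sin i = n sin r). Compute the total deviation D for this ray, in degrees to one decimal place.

138.1°

sin r = sin 57.6° / 1.334 = 0.8443/1.334 = 0.6329; r = 39.27°.
D = 2·57.6° − 4·39.27° + 180° = 115.20° − 157.07° + 180° = 138.13°.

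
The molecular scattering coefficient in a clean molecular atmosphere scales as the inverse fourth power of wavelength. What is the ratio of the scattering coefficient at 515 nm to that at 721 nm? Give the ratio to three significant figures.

Rayleigh scattering ∝ λ⁻⁴, so the ratio of coefficients is the inverse fourth power of the wavelength ratio.
σ(515)/σ(721) = (721/515)⁴ = (1.4000)⁴ = 3.842.

3.84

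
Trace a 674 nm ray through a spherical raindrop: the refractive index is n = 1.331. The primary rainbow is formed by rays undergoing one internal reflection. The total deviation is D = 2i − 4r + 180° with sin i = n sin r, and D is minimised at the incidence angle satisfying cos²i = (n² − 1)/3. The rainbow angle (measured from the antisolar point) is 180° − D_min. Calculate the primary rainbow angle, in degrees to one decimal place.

cos²i = (1.77156 − 1)/3 = 0.25719; i = arccos(0.50714) = 59.527°.
sin r = sin 59.527°/1.331 = 0.64753; r = 40.356°.
D_min = 2·59.527° − 4·40.356° + 180° = 137.630°.
Rainbow angle = 180° − D_min = 42.370°.

42.4°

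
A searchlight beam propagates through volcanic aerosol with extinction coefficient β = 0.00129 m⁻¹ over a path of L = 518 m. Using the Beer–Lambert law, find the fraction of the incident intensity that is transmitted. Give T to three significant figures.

0.513

τ = β·L = 0.00129 × 518 = 0.6682.
T = exp(−0.6682) = 0.5126.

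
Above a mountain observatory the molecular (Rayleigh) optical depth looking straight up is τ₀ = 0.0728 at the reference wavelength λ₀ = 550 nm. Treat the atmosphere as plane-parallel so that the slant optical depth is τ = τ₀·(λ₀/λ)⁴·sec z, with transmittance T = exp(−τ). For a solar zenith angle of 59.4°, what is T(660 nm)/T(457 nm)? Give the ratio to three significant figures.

Airmass: sec 59.4° = 1.9645.
τ(660 nm) = 0.0728 × (550/660)⁴ × 1.9645 = 0.0728 × 0.4823 × 1.9645 = 0.0690.
τ(457 nm) = 0.0728 × (550/457)⁴ × 1.9645 = 0.0728 × 2.0979 × 1.9645 = 0.3000.
T(660)/T(457) = exp(τ_B − τ_A) = exp(0.2311) = 1.2599.

1.26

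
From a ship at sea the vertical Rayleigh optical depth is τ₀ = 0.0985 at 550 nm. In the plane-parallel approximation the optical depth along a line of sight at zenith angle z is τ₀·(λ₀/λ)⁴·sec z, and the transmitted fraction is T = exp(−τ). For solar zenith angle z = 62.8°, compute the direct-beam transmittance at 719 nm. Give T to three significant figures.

sec 62.8° = 2.1877.
τ = 0.0985 × (550/719)⁴ × 2.1877 = 0.0985 × 0.3424 × 2.1877 = 0.0738.
T = exp(−0.0738) = 0.9289.

0.929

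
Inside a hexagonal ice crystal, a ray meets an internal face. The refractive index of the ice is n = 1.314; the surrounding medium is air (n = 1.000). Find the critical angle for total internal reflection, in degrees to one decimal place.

49.6°

sin θ_c = n_air / n = 1.000 / 1.314 = 0.7610.
θ_c = arcsin(0.7610) = 49.56°.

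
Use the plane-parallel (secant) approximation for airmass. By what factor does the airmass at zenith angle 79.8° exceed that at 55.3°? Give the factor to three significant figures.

X(79.8°)/X(55.3°) = sec 79.8° / sec 55.3° = cos 55.3° / cos 79.8° = 0.5693/0.1771 = 3.2147.

3.21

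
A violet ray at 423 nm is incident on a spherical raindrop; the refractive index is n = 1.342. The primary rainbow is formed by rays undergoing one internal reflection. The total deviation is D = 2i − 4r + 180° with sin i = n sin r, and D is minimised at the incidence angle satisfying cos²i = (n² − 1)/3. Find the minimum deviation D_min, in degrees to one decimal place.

cos²i = (1.80096 − 1)/3 = 0.26699; i = arccos(0.51671) = 58.888°.
sin r = sin 58.888°/1.342 = 0.63797; r = 39.641°.
D_min = 2·58.888° − 4·39.641° + 180° = 139.213°.

139.2°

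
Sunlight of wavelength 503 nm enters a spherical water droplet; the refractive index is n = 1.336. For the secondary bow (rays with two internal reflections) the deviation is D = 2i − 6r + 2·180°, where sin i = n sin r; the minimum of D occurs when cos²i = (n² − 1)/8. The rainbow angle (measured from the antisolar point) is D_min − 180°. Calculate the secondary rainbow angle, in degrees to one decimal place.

cos²i = (1.78490 − 1)/8 = 0.09811; i = arccos(0.31323) = 71.746°.
sin r = sin 71.746°/1.336 = 0.71084; r = 45.303°.
D_min = 2·71.746° − 6·45.303° + 360° = 231.674°.
Rainbow angle = D_min − 180° = 51.674°.

51.7°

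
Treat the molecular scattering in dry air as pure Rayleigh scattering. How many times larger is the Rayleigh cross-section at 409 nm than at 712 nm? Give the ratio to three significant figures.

9.18

Rayleigh scattering ∝ λ⁻⁴, so the ratio of coefficients is the inverse fourth power of the wavelength ratio.
σ(409)/σ(712) = (712/409)⁴ = (1.7408)⁴ = 9.184.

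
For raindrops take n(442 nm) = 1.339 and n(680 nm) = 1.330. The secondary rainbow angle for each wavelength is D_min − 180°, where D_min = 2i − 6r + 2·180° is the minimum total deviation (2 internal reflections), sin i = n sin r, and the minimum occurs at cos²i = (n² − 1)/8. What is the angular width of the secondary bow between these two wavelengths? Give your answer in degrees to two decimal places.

2.35°

At 442 nm (n = 1.339): cos²i = 0.09912 → i = 71.650°, r = 45.141°, D_min = 232.451°, rainbow angle = 52.451°.
At 680 nm (n = 1.330): cos²i = 0.09611 → i = 71.940°, r = 45.630°, D_min = 230.101°, rainbow angle = 50.101°.
Angular width = |52.451° − 50.101°| = 2.350°.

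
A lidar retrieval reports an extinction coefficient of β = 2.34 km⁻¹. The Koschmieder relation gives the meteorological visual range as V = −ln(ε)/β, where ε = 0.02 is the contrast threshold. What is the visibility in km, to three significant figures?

V = −ln(0.02) / 2.34 = 3.912 / 2.34 = 1.6718 km.

1.67 km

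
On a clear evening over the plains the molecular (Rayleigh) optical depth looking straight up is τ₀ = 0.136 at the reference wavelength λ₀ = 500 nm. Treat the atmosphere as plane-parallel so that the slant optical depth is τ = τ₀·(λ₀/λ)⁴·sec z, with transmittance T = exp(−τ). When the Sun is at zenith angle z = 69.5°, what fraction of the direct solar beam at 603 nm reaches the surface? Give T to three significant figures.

0.832

sec 69.5° = 2.8555.
τ = 0.136 × (500/603)⁴ × 2.8555 = 0.136 × 0.4727 × 2.8555 = 0.1836.
T = exp(−0.1836) = 0.8323.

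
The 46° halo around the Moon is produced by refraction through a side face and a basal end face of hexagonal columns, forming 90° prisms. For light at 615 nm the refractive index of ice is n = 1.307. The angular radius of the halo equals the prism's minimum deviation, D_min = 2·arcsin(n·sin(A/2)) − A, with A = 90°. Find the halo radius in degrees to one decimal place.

n·sin(A/2) = 1.307 × sin 45° = 1.307 × 0.7071 = 0.9242.
D_min = 2·arcsin(0.9242) − 90° = 2 × 67.546° − 90° = 45.093°.

45.1°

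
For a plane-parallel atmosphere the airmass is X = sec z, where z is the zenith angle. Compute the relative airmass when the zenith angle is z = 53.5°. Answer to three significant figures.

1.68

X = sec z = 1/cos 53.5° = 1/0.5948 = 1.6812.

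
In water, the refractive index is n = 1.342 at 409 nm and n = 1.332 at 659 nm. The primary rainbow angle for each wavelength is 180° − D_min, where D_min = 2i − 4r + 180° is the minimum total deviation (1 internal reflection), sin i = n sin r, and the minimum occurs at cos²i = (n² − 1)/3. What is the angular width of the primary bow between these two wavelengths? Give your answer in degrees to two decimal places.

At 409 nm (n = 1.342): cos²i = 0.26699 → i = 58.888°, r = 39.641°, D_min = 139.213°, rainbow angle = 40.787°.
At 659 nm (n = 1.332): cos²i = 0.25807 → i = 59.469°, r = 40.290°, D_min = 137.776°, rainbow angle = 42.224°.
Angular width = |40.787° − 42.224°| = 1.437°.

1.44°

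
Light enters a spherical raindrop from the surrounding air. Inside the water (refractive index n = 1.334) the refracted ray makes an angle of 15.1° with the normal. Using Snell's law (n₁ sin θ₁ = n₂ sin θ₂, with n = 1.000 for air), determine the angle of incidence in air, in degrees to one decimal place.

20.3°

Snell: sin θ_i = n · sin θ_r = 1.334 × sin 15.1° = 1.334 × 0.2605 = 0.3475.
θ_i = arcsin(0.3475) = 20.34°.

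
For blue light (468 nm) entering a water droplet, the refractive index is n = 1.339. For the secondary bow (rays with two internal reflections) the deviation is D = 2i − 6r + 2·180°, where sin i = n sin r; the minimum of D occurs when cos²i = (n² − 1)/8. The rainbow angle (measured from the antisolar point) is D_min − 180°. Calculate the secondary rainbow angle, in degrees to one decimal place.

52.5°

cos²i = (1.79292 − 1)/8 = 0.09912; i = arccos(0.31483) = 71.650°.
sin r = sin 71.650°/1.339 = 0.70885; r = 45.141°.
D_min = 2·71.650° − 6·45.141° + 360° = 232.451°.
Rainbow angle = D_min − 180° = 52.451°.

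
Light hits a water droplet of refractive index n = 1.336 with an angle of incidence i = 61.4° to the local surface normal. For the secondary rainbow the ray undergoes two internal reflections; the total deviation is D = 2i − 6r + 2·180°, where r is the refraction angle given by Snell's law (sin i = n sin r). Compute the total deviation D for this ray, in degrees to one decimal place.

236.3°

sin r = sin 61.4° / 1.336 = 0.8780/1.336 = 0.6572; r = 41.08°.
D = 2·61.4° − 6·41.08° + 2·180° = 122.80° − 246.51° + 360° = 236.29°.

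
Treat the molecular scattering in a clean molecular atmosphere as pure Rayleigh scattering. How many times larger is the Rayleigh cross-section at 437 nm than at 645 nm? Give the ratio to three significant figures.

4.75

Rayleigh scattering ∝ λ⁻⁴, so the ratio of coefficients is the inverse fourth power of the wavelength ratio.
σ(437)/σ(645) = (645/437)⁴ = (1.4760)⁴ = 4.746.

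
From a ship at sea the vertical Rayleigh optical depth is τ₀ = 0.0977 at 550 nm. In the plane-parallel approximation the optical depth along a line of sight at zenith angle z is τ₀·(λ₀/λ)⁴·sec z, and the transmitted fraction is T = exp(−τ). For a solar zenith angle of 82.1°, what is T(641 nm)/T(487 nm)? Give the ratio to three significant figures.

2.16

Airmass: sec 82.1° = 7.2757.
τ(641 nm) = 0.0977 × (550/641)⁴ × 7.2757 = 0.0977 × 0.5420 × 7.2757 = 0.3853.
τ(487 nm) = 0.0977 × (550/487)⁴ × 7.2757 = 0.0977 × 1.6268 × 7.2757 = 1.1564.
T(641)/T(487) = exp(τ_B − τ_A) = exp(0.7711) = 2.1621.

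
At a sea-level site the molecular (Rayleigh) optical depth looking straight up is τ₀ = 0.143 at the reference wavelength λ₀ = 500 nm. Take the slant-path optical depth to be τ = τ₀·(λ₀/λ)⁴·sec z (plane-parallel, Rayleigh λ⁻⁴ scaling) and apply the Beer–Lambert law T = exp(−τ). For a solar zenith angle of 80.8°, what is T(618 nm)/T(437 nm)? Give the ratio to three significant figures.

Airmass: sec 80.8° = 6.2546.
τ(618 nm) = 0.143 × (500/618)⁴ × 6.2546 = 0.143 × 0.4285 × 6.2546 = 0.3832.
τ(437 nm) = 0.143 × (500/437)⁴ × 6.2546 = 0.143 × 1.7138 × 6.2546 = 1.5328.
T(618)/T(437) = exp(τ_B − τ_A) = exp(1.1496) = 3.1569.

3.16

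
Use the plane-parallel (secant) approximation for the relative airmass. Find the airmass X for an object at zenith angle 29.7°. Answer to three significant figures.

X = sec z = 1/cos 29.7° = 1/0.8686 = 1.1512.

1.15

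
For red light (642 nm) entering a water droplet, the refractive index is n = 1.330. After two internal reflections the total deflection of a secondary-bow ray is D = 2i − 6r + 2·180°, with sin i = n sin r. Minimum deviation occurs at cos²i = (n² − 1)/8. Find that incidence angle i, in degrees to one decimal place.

71.9°

cos²i = (1.330² − 1)/8 = (1.76890 − 1)/8 = 0.09611.
cos i = 0.31002, so i = 71.940°.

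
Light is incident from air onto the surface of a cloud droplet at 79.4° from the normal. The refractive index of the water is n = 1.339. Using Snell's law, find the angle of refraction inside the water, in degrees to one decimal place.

47.2°

Snell: sin θ_r = sin θ_i / n = sin 79.4° / 1.339 = 0.9829 / 1.339 = 0.7341.
θ_r = arcsin(0.7341) = 47.23°.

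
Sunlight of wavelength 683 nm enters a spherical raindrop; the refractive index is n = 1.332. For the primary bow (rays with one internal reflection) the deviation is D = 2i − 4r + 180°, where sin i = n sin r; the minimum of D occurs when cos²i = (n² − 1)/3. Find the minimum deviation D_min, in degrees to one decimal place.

cos²i = (1.77422 − 1)/3 = 0.25807; i = arccos(0.50801) = 59.469°.
sin r = sin 59.469°/1.332 = 0.64666; r = 40.290°.
D_min = 2·59.469° − 4·40.290° + 180° = 137.776°.

137.8°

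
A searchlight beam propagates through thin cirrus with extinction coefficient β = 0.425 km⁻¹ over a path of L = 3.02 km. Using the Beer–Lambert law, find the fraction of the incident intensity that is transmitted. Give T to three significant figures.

0.277

τ = β·L = 0.425 × 3.02 = 1.2835.
T = exp(−1.2835) = 0.2771.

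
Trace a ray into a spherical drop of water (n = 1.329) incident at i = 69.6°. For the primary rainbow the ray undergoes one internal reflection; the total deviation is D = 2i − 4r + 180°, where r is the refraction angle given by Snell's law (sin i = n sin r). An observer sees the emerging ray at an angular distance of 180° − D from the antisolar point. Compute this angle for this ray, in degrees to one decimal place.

sin r = sin 69.6° / 1.329 = 0.9373/1.329 = 0.7053; r = 44.85°.
D = 2·69.6° − 4·44.85° + 180° = 139.20° − 179.40° + 180° = 139.80°.
Angle from antisolar point = 180° − D = 40.20°.

40.2°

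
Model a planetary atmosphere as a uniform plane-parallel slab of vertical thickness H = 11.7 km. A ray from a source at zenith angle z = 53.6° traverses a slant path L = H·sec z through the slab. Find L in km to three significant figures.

19.7 km

sec z = 1/cos 53.6° = 1.6852.
L = 11.7 × 1.6852 = 19.716 km.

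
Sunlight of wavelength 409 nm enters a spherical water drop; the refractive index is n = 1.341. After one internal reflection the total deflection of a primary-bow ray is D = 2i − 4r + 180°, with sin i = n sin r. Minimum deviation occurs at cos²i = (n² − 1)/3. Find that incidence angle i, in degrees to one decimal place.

58.9°

cos²i = (1.341² − 1)/3 = (1.79828 − 1)/3 = 0.26609.
cos i = 0.51584, so i = 58.946°.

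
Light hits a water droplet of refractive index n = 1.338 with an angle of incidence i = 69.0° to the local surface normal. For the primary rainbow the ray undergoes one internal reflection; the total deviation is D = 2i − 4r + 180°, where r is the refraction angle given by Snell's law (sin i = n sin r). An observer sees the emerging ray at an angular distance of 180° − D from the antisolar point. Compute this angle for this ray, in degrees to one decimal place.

sin r = sin 69.0° / 1.338 = 0.9336/1.338 = 0.6977; r = 44.25°.
D = 2·69.0° − 4·44.25° + 180° = 138.00° − 176.98° + 180° = 141.02°.
Angle from antisolar point = 180° − D = 38.98°.

39.0°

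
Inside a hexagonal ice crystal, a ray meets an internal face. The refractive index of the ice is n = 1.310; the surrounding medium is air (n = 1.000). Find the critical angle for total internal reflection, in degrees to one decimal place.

49.8°

sin θ_c = n_air / n = 1.000 / 1.310 = 0.7634.
θ_c = arcsin(0.7634) = 49.76°.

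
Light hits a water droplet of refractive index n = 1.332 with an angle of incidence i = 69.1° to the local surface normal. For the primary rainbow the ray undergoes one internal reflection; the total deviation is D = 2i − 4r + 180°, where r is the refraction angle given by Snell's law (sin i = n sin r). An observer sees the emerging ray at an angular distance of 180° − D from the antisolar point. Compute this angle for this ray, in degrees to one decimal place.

39.9°

sin r = sin 69.1° / 1.332 = 0.9342/1.332 = 0.7014; r = 44.54°.
D = 2·69.1° − 4·44.54° + 180° = 138.20° − 178.14° + 180° = 140.06°.
Angle from antisolar point = 180° − D = 39.94°.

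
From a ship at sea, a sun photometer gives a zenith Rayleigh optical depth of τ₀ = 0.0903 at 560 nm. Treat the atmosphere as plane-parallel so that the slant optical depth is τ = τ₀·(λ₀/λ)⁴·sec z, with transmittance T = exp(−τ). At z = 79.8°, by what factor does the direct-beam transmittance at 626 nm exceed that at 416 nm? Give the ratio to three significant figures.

Airmass: sec 79.8° = 5.6470.
τ(626 nm) = 0.0903 × (560/626)⁴ × 5.6470 = 0.0903 × 0.6404 × 5.6470 = 0.3266.
τ(416 nm) = 0.0903 × (560/416)⁴ × 5.6470 = 0.0903 × 3.2838 × 5.6470 = 1.6745.
T(626)/T(416) = exp(τ_B − τ_A) = exp(1.3479) = 3.8495.

3.85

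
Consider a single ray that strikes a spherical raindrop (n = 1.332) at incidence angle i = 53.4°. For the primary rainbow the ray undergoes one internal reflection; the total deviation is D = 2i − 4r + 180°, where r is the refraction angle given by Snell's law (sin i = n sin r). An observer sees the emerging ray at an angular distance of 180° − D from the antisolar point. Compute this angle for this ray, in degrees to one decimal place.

sin r = sin 53.4° / 1.332 = 0.8028/1.332 = 0.6027; r = 37.06°.
D = 2·53.4° − 4·37.06° + 180° = 106.80° − 148.26° + 180° = 138.54°.
Angle from antisolar point = 180° − D = 41.46°.

41.5°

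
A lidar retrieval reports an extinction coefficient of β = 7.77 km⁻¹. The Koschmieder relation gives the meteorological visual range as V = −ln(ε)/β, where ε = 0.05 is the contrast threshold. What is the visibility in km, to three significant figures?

0.386 km

V = −ln(0.05) / 7.77 = 2.996 / 7.77 = 0.3856 km.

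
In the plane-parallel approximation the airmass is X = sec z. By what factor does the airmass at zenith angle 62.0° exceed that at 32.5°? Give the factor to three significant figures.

X(62.0°)/X(32.5°) = sec 62.0° / sec 32.5° = cos 32.5° / cos 62.0° = 0.8434/0.4695 = 1.7965.

1.80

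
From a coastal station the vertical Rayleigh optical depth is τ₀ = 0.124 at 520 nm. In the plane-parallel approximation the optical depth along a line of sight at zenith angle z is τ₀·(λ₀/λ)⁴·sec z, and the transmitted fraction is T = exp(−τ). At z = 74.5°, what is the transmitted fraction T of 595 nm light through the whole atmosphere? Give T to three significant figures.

0.763

sec 74.5° = 3.7420.
τ = 0.124 × (520/595)⁴ × 3.7420 = 0.124 × 0.5834 × 3.7420 = 0.2707.
T = exp(−0.2707) = 0.7629.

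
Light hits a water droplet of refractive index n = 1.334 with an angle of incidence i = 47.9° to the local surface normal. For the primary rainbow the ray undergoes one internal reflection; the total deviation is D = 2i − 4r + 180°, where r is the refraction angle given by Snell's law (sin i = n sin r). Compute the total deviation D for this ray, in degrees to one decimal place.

140.6°

sin r = sin 47.9° / 1.334 = 0.7420/1.334 = 0.5562; r = 33.79°.
D = 2·47.9° − 4·33.79° + 180° = 95.80° − 135.17° + 180° = 140.63°.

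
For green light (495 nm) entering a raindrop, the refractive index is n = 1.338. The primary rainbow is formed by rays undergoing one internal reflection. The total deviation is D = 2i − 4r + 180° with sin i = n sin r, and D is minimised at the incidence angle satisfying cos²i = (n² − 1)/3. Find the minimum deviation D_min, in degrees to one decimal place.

138.6°

cos²i = (1.79024 − 1)/3 = 0.26341; i = arccos(0.51324) = 59.120°.
sin r = sin 59.120°/1.338 = 0.64144; r = 39.899°.
D_min = 2·59.120° − 4·39.899° + 180° = 138.643°.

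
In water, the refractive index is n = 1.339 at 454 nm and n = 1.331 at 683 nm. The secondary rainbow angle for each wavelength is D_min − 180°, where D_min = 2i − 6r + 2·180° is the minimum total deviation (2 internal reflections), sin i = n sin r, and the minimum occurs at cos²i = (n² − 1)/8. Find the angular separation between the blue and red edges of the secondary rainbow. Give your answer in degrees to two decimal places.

2.09°

At 454 nm (n = 1.339): cos²i = 0.09912 → i = 71.650°, r = 45.141°, D_min = 232.451°, rainbow angle = 52.451°.
At 683 nm (n = 1.331): cos²i = 0.09645 → i = 71.907°, r = 45.575°, D_min = 230.365°, rainbow angle = 50.365°.
Angular width = |52.451° − 50.365°| = 2.086°.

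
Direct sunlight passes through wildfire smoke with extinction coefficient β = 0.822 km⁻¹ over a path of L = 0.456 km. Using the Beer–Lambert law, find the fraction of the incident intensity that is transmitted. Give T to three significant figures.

0.687

τ = β·L = 0.822 × 0.456 = 0.3748.
T = exp(−0.3748) = 0.6874.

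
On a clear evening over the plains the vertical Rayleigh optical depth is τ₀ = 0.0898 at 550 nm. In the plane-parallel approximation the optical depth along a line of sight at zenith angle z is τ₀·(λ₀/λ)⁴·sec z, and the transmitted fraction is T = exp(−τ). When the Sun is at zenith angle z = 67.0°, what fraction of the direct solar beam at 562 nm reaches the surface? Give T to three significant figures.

sec 67.0° = 2.5593.
τ = 0.0898 × (550/562)⁴ × 2.5593 = 0.0898 × 0.9173 × 2.5593 = 0.2108.
T = exp(−0.2108) = 0.8099.

0.810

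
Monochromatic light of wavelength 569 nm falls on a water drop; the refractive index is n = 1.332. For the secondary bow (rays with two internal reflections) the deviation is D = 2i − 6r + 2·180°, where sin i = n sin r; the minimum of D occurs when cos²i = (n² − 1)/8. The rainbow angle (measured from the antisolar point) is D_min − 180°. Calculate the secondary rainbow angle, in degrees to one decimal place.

50.6°

cos²i = (1.77422 − 1)/8 = 0.09678; i = arccos(0.31109) = 71.875°.
sin r = sin 71.875°/1.332 = 0.71350; r = 45.520°.
D_min = 2·71.875° − 6·45.520° + 360° = 230.628°.
Rainbow angle = D_min − 180° = 50.628°.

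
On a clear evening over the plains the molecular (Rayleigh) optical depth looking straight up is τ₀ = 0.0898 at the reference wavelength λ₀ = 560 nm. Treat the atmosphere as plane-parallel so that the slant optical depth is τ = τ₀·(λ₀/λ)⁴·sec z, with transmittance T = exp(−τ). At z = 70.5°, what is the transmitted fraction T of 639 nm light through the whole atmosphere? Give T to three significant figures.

0.853

sec 70.5° = 2.9957.
τ = 0.0898 × (560/639)⁴ × 2.9957 = 0.0898 × 0.5899 × 2.9957 = 0.1587.
T = exp(−0.1587) = 0.8533.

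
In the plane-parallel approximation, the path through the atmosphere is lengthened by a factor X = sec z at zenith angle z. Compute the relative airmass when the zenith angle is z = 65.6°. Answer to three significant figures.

2.42

X = sec z = 1/cos 65.6° = 1/0.4131 = 2.4207.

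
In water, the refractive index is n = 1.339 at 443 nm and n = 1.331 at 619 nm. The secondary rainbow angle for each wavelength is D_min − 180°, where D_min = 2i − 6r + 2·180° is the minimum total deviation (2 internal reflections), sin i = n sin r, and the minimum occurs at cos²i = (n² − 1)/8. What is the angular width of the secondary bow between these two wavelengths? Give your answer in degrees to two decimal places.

2.09°

At 443 nm (n = 1.339): cos²i = 0.09912 → i = 71.650°, r = 45.141°, D_min = 232.451°, rainbow angle = 52.451°.
At 619 nm (n = 1.331): cos²i = 0.09645 → i = 71.907°, r = 45.575°, D_min = 230.365°, rainbow angle = 50.365°.
Angular width = |52.451° − 50.365°| = 2.086°.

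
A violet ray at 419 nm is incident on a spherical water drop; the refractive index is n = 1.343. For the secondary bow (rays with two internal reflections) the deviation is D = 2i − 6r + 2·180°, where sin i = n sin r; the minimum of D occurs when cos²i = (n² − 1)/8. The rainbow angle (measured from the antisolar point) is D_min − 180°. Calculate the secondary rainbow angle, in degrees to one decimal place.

53.5°

cos²i = (1.80365 − 1)/8 = 0.10046; i = arccos(0.31695) = 71.522°.
sin r = sin 71.522°/1.343 = 0.70621; r = 44.928°.
D_min = 2·71.522° − 6·44.928° + 360° = 233.478°.
Rainbow angle = D_min − 180° = 53.478°.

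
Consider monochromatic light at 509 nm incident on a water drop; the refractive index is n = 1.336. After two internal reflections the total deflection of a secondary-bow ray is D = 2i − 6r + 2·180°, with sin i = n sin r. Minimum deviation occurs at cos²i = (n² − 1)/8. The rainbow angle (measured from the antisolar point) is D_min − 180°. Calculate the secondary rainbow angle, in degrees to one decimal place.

cos²i = (1.78490 − 1)/8 = 0.09811; i = arccos(0.31323) = 71.746°.
sin r = sin 71.746°/1.336 = 0.71084; r = 45.303°.
D_min = 2·71.746° − 6·45.303° + 360° = 231.674°.
Rainbow angle = D_min − 180° = 51.674°.

51.7°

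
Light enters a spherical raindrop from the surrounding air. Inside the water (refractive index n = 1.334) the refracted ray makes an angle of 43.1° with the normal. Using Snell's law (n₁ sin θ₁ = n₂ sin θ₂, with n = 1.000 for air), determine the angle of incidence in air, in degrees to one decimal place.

Snell: sin θ_i = n · sin θ_r = 1.334 × sin 43.1° = 1.334 × 0.6833 = 0.9115.
θ_i = arcsin(0.9115) = 65.71°.

65.7°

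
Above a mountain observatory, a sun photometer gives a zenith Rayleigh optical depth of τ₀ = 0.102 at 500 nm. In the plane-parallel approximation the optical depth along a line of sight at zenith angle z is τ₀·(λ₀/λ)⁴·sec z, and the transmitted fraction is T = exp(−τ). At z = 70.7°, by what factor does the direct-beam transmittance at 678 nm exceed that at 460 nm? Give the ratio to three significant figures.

1.40

Airmass: sec 70.7° = 3.0256.
τ(678 nm) = 0.102 × (500/678)⁴ × 3.0256 = 0.102 × 0.2958 × 3.0256 = 0.0913.
τ(460 nm) = 0.102 × (500/460)⁴ × 3.0256 = 0.102 × 1.3959 × 3.0256 = 0.4308.
T(678)/T(460) = exp(τ_B − τ_A) = exp(0.3395) = 1.4043.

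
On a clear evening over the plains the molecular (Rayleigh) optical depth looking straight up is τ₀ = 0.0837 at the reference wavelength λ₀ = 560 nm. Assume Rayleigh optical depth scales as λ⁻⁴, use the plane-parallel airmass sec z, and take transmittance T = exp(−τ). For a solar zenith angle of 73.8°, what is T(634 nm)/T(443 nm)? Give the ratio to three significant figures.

1.79

Airmass: sec 73.8° = 3.5843.
τ(634 nm) = 0.0837 × (560/634)⁴ × 3.5843 = 0.0837 × 0.6087 × 3.5843 = 0.1826.
τ(443 nm) = 0.0837 × (560/443)⁴ × 3.5843 = 0.0837 × 2.5535 × 3.5843 = 0.7661.
T(634)/T(443) = exp(τ_B − τ_A) = exp(0.5835) = 1.7922.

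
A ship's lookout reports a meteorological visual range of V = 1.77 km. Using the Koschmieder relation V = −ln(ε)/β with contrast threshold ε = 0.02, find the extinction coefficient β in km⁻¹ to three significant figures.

2.21 km⁻¹

β = −ln(0.02) / V = 3.912 / 1.77 = 2.2102 km⁻¹.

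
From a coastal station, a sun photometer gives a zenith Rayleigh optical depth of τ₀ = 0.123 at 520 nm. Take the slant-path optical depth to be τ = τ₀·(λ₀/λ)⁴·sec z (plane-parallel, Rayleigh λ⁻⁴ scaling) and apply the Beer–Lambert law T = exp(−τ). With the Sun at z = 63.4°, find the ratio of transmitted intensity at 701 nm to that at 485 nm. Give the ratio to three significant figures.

Airmass: sec 63.4° = 2.2333.
τ(701 nm) = 0.123 × (520/701)⁴ × 2.2333 = 0.123 × 0.3028 × 2.2333 = 0.0832.
τ(485 nm) = 0.123 × (520/485)⁴ × 2.2333 = 0.123 × 1.3214 × 2.2333 = 0.3630.
T(701)/T(485) = exp(τ_B − τ_A) = exp(0.2798) = 1.3229.

1.32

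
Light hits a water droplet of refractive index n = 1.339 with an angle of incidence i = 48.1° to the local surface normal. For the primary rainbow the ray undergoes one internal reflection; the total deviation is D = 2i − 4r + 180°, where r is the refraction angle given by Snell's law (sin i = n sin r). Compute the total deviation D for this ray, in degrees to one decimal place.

141.1°

sin r = sin 48.1° / 1.339 = 0.7443/1.339 = 0.5559; r = 33.77°.
D = 2·48.1° − 4·33.77° + 180° = 96.20° − 135.08° + 180° = 141.12°.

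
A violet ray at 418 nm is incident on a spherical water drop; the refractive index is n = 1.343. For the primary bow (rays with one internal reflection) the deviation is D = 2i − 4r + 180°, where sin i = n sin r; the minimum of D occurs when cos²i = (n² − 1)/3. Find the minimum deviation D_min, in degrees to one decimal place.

cos²i = (1.80365 − 1)/3 = 0.26788; i = arccos(0.51757) = 58.830°.
sin r = sin 58.830°/1.343 = 0.63711; r = 39.577°.
D_min = 2·58.830° − 4·39.577° + 180° = 139.354°.

139.4°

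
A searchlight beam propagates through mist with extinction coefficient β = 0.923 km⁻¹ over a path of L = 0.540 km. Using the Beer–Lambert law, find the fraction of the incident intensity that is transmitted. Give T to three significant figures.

0.607

τ = β·L = 0.923 × 0.540 = 0.4984.
T = exp(−0.4984) = 0.6075.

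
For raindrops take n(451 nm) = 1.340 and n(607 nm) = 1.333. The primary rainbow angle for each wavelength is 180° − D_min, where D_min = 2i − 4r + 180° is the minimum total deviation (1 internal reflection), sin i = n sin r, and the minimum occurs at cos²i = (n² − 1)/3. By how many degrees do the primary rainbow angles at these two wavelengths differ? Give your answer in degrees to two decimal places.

1.01°

At 451 nm (n = 1.340): cos²i = 0.26520 → i = 59.004°, r = 39.770°, D_min = 138.929°, rainbow angle = 41.071°.
At 607 nm (n = 1.333): cos²i = 0.25896 → i = 59.410°, r = 40.225°, D_min = 137.922°, rainbow angle = 42.078°.
Angular width = |41.071° − 42.078°| = 1.007°.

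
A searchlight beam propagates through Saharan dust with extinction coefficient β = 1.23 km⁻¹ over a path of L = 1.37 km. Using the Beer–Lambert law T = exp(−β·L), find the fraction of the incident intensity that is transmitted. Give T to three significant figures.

0.185

τ = β·L = 1.23 × 1.37 = 1.6851.
T = exp(−1.6851) = 0.1854.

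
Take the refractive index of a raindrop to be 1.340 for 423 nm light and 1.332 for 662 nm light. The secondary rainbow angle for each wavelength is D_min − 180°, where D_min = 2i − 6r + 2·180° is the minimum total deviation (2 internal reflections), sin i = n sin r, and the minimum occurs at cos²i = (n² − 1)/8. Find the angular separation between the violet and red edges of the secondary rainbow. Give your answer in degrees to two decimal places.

At 423 nm (n = 1.340): cos²i = 0.09945 → i = 71.618°, r = 45.088°, D_min = 232.709°, rainbow angle = 52.709°.
At 662 nm (n = 1.332): cos²i = 0.09678 → i = 71.875°, r = 45.520°, D_min = 230.628°, rainbow angle = 50.628°.
Angular width = |52.709° − 50.628°| = 2.080°.

2.08°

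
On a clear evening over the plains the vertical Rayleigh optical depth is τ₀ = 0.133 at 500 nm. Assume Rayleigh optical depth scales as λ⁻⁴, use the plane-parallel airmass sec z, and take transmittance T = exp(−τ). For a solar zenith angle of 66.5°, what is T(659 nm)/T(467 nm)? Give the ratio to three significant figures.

Airmass: sec 66.5° = 2.5078.
τ(659 nm) = 0.133 × (500/659)⁴ × 2.5078 = 0.133 × 0.3314 × 2.5078 = 0.1105.
τ(467 nm) = 0.133 × (500/467)⁴ × 2.5078 = 0.133 × 1.3141 × 2.5078 = 0.4383.
T(659)/T(467) = exp(τ_B − τ_A) = exp(0.3278) = 1.3879.

1.39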